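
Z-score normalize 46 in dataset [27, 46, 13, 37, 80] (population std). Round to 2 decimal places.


Mean = (27 + 46 + 13 + 37 + 80) / 5 = 40.6
Variance = sum((x_i - mean)^2) / n = 508.24
Std = sqrt(508.24) = 22.5442
Z = (x - mean) / std
= (46 - 40.6) / 22.5442
= 5.4 / 22.5442
= 0.24

0.24


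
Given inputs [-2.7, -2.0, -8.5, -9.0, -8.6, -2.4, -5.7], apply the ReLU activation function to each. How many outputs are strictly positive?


ReLU(x) = max(0, x) for each element:
ReLU(-2.7) = 0
ReLU(-2.0) = 0
ReLU(-8.5) = 0
ReLU(-9.0) = 0
ReLU(-8.6) = 0
ReLU(-2.4) = 0
ReLU(-5.7) = 0
Active neurons (>0): 0

0


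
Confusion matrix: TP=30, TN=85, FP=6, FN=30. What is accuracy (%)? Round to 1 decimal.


Accuracy = (TP + TN) / (TP + TN + FP + FN) * 100
= (30 + 85) / (30 + 85 + 6 + 30)
= 115 / 151
= 0.7616
= 76.2%

76.2


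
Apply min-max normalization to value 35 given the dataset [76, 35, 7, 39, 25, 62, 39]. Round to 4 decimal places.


Min = 7, Max = 76
Range = 76 - 7 = 69
Scaled = (x - min) / (max - min)
= (35 - 7) / 69
= 28 / 69
= 0.4058

0.4058


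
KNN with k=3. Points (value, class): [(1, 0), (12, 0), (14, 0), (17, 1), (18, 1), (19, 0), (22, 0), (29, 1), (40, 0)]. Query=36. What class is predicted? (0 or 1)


Distances from query 36:
Point 40 (class 0): distance = 4
Point 29 (class 1): distance = 7
Point 22 (class 0): distance = 14
K=3 nearest neighbors: classes = [0, 1, 0]
Votes for class 1: 1 / 3
Majority vote => class 0

0


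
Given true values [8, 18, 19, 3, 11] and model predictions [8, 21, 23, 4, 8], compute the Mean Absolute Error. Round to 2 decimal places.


Absolute errors: [0, 3, 4, 1, 3]
Sum of absolute errors = 11
MAE = 11 / 5 = 2.20

2.20


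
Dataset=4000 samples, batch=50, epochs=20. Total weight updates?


Iterations per epoch = 4000 / 50 = 80
Total updates = iterations_per_epoch * epochs
= 80 * 20
= 1600

1600


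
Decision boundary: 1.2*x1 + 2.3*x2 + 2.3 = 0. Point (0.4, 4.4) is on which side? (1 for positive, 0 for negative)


Compute 1.2 * 0.4 + 2.3 * 4.4 + 2.3
= 0.48 + 10.12 + 2.3
= 12.9
Since 12.9 >= 0, the point is on the positive side.

1


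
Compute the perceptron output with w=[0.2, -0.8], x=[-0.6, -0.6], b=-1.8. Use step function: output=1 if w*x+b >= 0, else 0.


z = w . x + b
= 0.2*-0.6 + -0.8*-0.6 + -1.8
= -0.12 + 0.48 + -1.8
= 0.36 + -1.8
= -1.44
Since z = -1.44 < 0, output = 0

0


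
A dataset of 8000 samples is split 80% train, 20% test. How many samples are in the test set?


Train samples = 8000 * 80% = 6400
Test samples = 8000 - 6400
= 1600

1600


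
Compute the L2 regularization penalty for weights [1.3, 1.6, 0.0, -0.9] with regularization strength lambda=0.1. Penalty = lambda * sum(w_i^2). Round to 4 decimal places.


Squaring each weight:
1.3^2 = 1.69
1.6^2 = 2.56
0.0^2 = 0.0
(-0.9)^2 = 0.81
Sum of squares = 5.06
Penalty = 0.1 * 5.06 = 0.5060

0.5060


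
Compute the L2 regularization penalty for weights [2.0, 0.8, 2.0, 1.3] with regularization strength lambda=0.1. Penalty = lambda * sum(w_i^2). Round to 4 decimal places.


Squaring each weight:
2.0^2 = 4.0
0.8^2 = 0.64
2.0^2 = 4.0
1.3^2 = 1.69
Sum of squares = 10.33
Penalty = 0.1 * 10.33 = 1.0330

1.0330


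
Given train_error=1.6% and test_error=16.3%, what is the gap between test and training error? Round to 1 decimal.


Generalization gap = test_error - train_error
= 16.3 - 1.6
= 14.7%
A large gap suggests overfitting.

14.7


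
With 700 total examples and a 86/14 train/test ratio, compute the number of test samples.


Train samples = 700 * 86% = 602
Test samples = 700 - 602
= 98

98


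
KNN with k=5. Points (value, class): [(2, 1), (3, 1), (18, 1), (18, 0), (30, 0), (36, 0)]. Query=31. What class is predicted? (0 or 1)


Distances from query 31:
Point 30 (class 0): distance = 1
Point 36 (class 0): distance = 5
Point 18 (class 0): distance = 13
Point 18 (class 1): distance = 13
Point 3 (class 1): distance = 28
K=5 nearest neighbors: classes = [0, 0, 0, 1, 1]
Votes for class 1: 2 / 5
Majority vote => class 0

0


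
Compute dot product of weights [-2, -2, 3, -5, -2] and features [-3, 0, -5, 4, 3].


Element-wise products:
-2 * -3 = 6
-2 * 0 = 0
3 * -5 = -15
-5 * 4 = -20
-2 * 3 = -6
Sum = 6 + 0 + -15 + -20 + -6
= -35

-35


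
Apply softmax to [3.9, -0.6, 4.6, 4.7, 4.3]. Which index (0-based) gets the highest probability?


Softmax is a monotonic transformation, so it preserves the argmax.
We need to find the index of the maximum logit.
Index 0: 3.9
Index 1: -0.6
Index 2: 4.6
Index 3: 4.7
Index 4: 4.3
Maximum logit = 4.7 at index 3

3


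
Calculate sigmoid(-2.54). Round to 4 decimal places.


sigmoid(z) = 1 / (1 + exp(-z))
exp(-(-2.54)) = exp(2.54) = 12.6797
1 + 12.6797 = 13.6797
1 / 13.6797 = 0.0731

0.0731


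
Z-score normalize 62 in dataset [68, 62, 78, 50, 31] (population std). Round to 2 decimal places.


Mean = (68 + 62 + 78 + 50 + 31) / 5 = 57.8
Variance = sum((x_i - mean)^2) / n = 261.76
Std = sqrt(261.76) = 16.179
Z = (x - mean) / std
= (62 - 57.8) / 16.179
= 4.2 / 16.179
= 0.26

0.26


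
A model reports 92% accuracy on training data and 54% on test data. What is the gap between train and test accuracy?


Gap = train_accuracy - test_accuracy
= 92 - 54
= 38%
This large gap strongly indicates overfitting.

38


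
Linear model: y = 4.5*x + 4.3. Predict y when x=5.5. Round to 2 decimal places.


y = 4.5 * 5.5 + (4.3)
= 24.75 + (4.3)
= 29.05

29.05


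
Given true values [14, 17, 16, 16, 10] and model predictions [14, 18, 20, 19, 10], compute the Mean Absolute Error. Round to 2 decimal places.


Absolute errors: [0, 1, 4, 3, 0]
Sum of absolute errors = 8
MAE = 8 / 5 = 1.60

1.60


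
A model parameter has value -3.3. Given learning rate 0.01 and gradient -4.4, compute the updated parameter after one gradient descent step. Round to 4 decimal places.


w_new = w_old - lr * gradient
= -3.3 - 0.01 * -4.4
= -3.3 - (-0.044)
= -3.2560

-3.2560


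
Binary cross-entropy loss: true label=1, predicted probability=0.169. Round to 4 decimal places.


For y=1: Loss = -log(p)
= -log(0.169)
= -(-1.7779)
= 1.7779

1.7779


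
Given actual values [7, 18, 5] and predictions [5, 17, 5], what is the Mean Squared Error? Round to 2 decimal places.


Differences: [2, 1, 0]
Squared errors: [4, 1, 0]
Sum of squared errors = 5
MSE = 5 / 3 = 1.67

1.67


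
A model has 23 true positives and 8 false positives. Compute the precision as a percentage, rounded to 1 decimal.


Precision = TP / (TP + FP) * 100
= 23 / (23 + 8)
= 23 / 31
= 0.7419
= 74.2%

74.2


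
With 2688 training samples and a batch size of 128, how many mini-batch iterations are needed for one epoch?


Iterations per epoch = dataset_size / batch_size
= 2688 / 128
= 21

21


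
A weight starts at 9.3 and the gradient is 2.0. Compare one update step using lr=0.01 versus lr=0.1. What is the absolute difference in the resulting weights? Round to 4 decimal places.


With lr=0.01: w_new = 9.3 - 0.01 * 2.0 = 9.28
With lr=0.1: w_new = 9.3 - 0.1 * 2.0 = 9.1
Absolute difference = |9.28 - 9.1|
= 0.1800

0.1800


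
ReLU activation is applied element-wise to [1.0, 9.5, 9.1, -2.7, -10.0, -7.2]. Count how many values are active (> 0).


ReLU(x) = max(0, x) for each element:
ReLU(1.0) = 1.0
ReLU(9.5) = 9.5
ReLU(9.1) = 9.1
ReLU(-2.7) = 0
ReLU(-10.0) = 0
ReLU(-7.2) = 0
Active neurons (>0): 3

3


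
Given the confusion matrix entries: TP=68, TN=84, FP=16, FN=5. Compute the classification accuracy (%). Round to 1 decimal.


Accuracy = (TP + TN) / (TP + TN + FP + FN) * 100
= (68 + 84) / (68 + 84 + 16 + 5)
= 152 / 173
= 0.8786
= 87.9%

87.9


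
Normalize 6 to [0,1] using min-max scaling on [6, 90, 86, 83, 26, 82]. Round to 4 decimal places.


Min = 6, Max = 90
Range = 90 - 6 = 84
Scaled = (x - min) / (max - min)
= (6 - 6) / 84
= 0 / 84
= 0.0000

0.0000


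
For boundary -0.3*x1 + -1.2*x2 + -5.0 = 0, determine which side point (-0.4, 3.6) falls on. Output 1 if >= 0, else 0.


Compute -0.3 * -0.4 + -1.2 * 3.6 + -5.0
= 0.12 + -4.32 + -5.0
= -9.2
Since -9.2 < 0, the point is on the negative side.

0


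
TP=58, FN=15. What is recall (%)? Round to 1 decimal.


Recall = TP / (TP + FN) * 100
= 58 / (58 + 15)
= 58 / 73
= 0.7945
= 79.5%

79.5


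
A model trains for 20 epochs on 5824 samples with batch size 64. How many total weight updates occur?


Iterations per epoch = 5824 / 64 = 91
Total updates = iterations_per_epoch * epochs
= 91 * 20
= 1820

1820


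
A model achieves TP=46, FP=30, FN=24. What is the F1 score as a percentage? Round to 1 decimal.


Precision = TP / (TP + FP) = 46 / 76 = 0.6053
Recall = TP / (TP + FN) = 46 / 70 = 0.6571
F1 = 2 * P * R / (P + R)
= 2 * 0.6053 * 0.6571 / (0.6053 + 0.6571)
= 0.7955 / 1.2624
= 0.6301
As percentage: 63.0%

63.0


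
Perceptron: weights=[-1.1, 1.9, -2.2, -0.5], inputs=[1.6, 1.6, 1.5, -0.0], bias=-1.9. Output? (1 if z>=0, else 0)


z = w . x + b
= -1.1*1.6 + 1.9*1.6 + -2.2*1.5 + -0.5*-0.0 + -1.9
= -1.76 + 3.04 + -3.3 + 0.0 + -1.9
= -2.02 + -1.9
= -3.92
Since z = -3.92 < 0, output = 0

0


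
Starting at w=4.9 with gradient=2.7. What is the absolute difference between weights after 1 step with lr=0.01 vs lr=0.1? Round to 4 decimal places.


With lr=0.01: w_new = 4.9 - 0.01 * 2.7 = 4.873
With lr=0.1: w_new = 4.9 - 0.1 * 2.7 = 4.63
Absolute difference = |4.873 - 4.63|
= 0.2430

0.2430


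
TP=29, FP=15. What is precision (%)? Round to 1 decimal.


Precision = TP / (TP + FP) * 100
= 29 / (29 + 15)
= 29 / 44
= 0.6591
= 65.9%

65.9


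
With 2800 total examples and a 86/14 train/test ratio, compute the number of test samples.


Train samples = 2800 * 86% = 2408
Test samples = 2800 - 2408
= 392

392


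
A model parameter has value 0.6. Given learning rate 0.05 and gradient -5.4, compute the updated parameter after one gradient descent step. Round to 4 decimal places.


w_new = w_old - lr * gradient
= 0.6 - 0.05 * -5.4
= 0.6 - (-0.27)
= 0.8700

0.8700


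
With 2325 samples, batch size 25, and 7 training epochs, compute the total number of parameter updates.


Iterations per epoch = 2325 / 25 = 93
Total updates = iterations_per_epoch * epochs
= 93 * 7
= 651

651


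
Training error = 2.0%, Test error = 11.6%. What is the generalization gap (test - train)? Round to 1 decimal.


Generalization gap = test_error - train_error
= 11.6 - 2.0
= 9.6%
A moderate gap.

9.6


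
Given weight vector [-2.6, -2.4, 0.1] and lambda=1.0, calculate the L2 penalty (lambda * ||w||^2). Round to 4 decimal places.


Squaring each weight:
(-2.6)^2 = 6.76
(-2.4)^2 = 5.76
0.1^2 = 0.01
Sum of squares = 12.53
Penalty = 1.0 * 12.53 = 12.5300

12.5300


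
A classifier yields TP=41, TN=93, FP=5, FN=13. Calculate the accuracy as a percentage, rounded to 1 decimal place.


Accuracy = (TP + TN) / (TP + TN + FP + FN) * 100
= (41 + 93) / (41 + 93 + 5 + 13)
= 134 / 152
= 0.8816
= 88.2%

88.2


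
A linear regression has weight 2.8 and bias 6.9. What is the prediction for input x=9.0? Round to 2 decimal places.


y = 2.8 * 9.0 + (6.9)
= 25.2 + (6.9)
= 32.10

32.10


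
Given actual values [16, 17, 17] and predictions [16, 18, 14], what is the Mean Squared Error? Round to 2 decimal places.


Differences: [0, -1, 3]
Squared errors: [0, 1, 9]
Sum of squared errors = 10
MSE = 10 / 3 = 3.33

3.33


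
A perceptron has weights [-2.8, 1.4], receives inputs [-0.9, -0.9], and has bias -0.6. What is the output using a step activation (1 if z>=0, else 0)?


z = w . x + b
= -2.8*-0.9 + 1.4*-0.9 + -0.6
= 2.52 + -1.26 + -0.6
= 1.26 + -0.6
= 0.66
Since z = 0.66 >= 0, output = 1

1


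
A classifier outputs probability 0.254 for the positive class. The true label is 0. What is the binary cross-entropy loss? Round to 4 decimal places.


For y=0: Loss = -log(1-p)
= -log(1 - 0.254)
= -log(0.746)
= -(-0.293)
= 0.2930

0.2930


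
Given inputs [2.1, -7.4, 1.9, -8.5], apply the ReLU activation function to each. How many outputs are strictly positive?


ReLU(x) = max(0, x) for each element:
ReLU(2.1) = 2.1
ReLU(-7.4) = 0
ReLU(1.9) = 1.9
ReLU(-8.5) = 0
Active neurons (>0): 2

2


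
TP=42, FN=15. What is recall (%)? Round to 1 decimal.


Recall = TP / (TP + FN) * 100
= 42 / (42 + 15)
= 42 / 57
= 0.7368
= 73.7%

73.7


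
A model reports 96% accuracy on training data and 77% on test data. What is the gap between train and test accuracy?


Gap = train_accuracy - test_accuracy
= 96 - 77
= 19%
This gap suggests the model is overfitting.

19


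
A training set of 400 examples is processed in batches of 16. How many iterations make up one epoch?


Iterations per epoch = dataset_size / batch_size
= 400 / 16
= 25

25


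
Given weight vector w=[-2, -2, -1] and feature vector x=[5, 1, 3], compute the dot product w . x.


Element-wise products:
-2 * 5 = -10
-2 * 1 = -2
-1 * 3 = -3
Sum = -10 + -2 + -3
= -15

-15


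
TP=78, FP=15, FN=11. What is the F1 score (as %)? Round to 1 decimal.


Precision = TP / (TP + FP) = 78 / 93 = 0.8387
Recall = TP / (TP + FN) = 78 / 89 = 0.8764
F1 = 2 * P * R / (P + R)
= 2 * 0.8387 * 0.8764 / (0.8387 + 0.8764)
= 1.4701 / 1.7151
= 0.8571
As percentage: 85.7%

85.7


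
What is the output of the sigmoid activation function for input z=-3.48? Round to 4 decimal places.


sigmoid(z) = 1 / (1 + exp(-z))
exp(-(-3.48)) = exp(3.48) = 32.4597
1 + 32.4597 = 33.4597
1 / 33.4597 = 0.0299

0.0299


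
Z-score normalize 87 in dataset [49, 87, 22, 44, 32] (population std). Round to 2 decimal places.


Mean = (49 + 87 + 22 + 44 + 32) / 5 = 46.8
Variance = sum((x_i - mean)^2) / n = 492.56
Std = sqrt(492.56) = 22.1937
Z = (x - mean) / std
= (87 - 46.8) / 22.1937
= 40.2 / 22.1937
= 1.81

1.81


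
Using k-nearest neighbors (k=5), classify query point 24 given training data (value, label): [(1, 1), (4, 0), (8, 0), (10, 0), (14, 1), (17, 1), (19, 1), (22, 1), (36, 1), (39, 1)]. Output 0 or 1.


Distances from query 24:
Point 22 (class 1): distance = 2
Point 19 (class 1): distance = 5
Point 17 (class 1): distance = 7
Point 14 (class 1): distance = 10
Point 36 (class 1): distance = 12
K=5 nearest neighbors: classes = [1, 1, 1, 1, 1]
Votes for class 1: 5 / 5
Majority vote => class 1

1


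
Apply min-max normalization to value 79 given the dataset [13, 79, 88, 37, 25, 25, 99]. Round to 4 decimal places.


Min = 13, Max = 99
Range = 99 - 13 = 86
Scaled = (x - min) / (max - min)
= (79 - 13) / 86
= 66 / 86
= 0.7674

0.7674


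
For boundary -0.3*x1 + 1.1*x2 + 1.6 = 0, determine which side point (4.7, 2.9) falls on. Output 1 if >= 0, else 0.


Compute -0.3 * 4.7 + 1.1 * 2.9 + 1.6
= -1.41 + 3.19 + 1.6
= 3.38
Since 3.38 >= 0, the point is on the positive side.

1


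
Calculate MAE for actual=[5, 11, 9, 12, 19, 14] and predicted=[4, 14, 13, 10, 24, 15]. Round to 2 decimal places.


Absolute errors: [1, 3, 4, 2, 5, 1]
Sum of absolute errors = 16
MAE = 16 / 6 = 2.67

2.67


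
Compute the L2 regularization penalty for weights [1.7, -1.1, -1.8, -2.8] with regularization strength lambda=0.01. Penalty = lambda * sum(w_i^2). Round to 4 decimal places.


Squaring each weight:
1.7^2 = 2.89
(-1.1)^2 = 1.21
(-1.8)^2 = 3.24
(-2.8)^2 = 7.84
Sum of squares = 15.18
Penalty = 0.01 * 15.18 = 0.1518

0.1518


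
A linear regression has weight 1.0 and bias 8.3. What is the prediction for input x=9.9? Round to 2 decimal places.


y = 1.0 * 9.9 + (8.3)
= 9.9 + (8.3)
= 18.20

18.20


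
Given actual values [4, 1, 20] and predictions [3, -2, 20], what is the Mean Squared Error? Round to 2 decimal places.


Differences: [1, 3, 0]
Squared errors: [1, 9, 0]
Sum of squared errors = 10
MSE = 10 / 3 = 3.33

3.33


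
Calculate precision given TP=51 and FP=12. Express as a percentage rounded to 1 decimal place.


Precision = TP / (TP + FP) * 100
= 51 / (51 + 12)
= 51 / 63
= 0.8095
= 81.0%

81.0


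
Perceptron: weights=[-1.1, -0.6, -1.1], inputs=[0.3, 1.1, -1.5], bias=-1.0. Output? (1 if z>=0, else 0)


z = w . x + b
= -1.1*0.3 + -0.6*1.1 + -1.1*-1.5 + -1.0
= -0.33 + -0.66 + 1.65 + -1.0
= 0.66 + -1.0
= -0.34
Since z = -0.34 < 0, output = 0

0


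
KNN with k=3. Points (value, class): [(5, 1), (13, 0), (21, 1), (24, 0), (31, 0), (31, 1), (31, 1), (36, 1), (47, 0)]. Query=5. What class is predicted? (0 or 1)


Distances from query 5:
Point 5 (class 1): distance = 0
Point 13 (class 0): distance = 8
Point 21 (class 1): distance = 16
K=3 nearest neighbors: classes = [1, 0, 1]
Votes for class 1: 2 / 3
Majority vote => class 1

1


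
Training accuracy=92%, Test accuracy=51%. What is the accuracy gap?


Gap = train_accuracy - test_accuracy
= 92 - 51
= 41%
This large gap strongly indicates overfitting.

41


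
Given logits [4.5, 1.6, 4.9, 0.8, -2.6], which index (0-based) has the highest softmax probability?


Softmax is a monotonic transformation, so it preserves the argmax.
We need to find the index of the maximum logit.
Index 0: 4.5
Index 1: 1.6
Index 2: 4.9
Index 3: 0.8
Index 4: -2.6
Maximum logit = 4.9 at index 2

2


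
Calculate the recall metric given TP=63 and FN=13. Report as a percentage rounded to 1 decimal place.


Recall = TP / (TP + FN) * 100
= 63 / (63 + 13)
= 63 / 76
= 0.8289
= 82.9%

82.9


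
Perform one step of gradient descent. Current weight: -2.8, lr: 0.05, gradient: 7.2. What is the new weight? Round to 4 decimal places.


w_new = w_old - lr * gradient
= -2.8 - 0.05 * 7.2
= -2.8 - (0.36)
= -3.1600

-3.1600


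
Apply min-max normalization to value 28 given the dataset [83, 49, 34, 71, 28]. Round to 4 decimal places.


Min = 28, Max = 83
Range = 83 - 28 = 55
Scaled = (x - min) / (max - min)
= (28 - 28) / 55
= 0 / 55
= 0.0000

0.0000


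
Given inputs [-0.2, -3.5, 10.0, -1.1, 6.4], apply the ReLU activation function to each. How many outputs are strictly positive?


ReLU(x) = max(0, x) for each element:
ReLU(-0.2) = 0
ReLU(-3.5) = 0
ReLU(10.0) = 10.0
ReLU(-1.1) = 0
ReLU(6.4) = 6.4
Active neurons (>0): 2

2


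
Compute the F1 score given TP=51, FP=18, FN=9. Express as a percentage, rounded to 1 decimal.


Precision = TP / (TP + FP) = 51 / 69 = 0.7391
Recall = TP / (TP + FN) = 51 / 60 = 0.85
F1 = 2 * P * R / (P + R)
= 2 * 0.7391 * 0.85 / (0.7391 + 0.85)
= 1.2565 / 1.5891
= 0.7907
As percentage: 79.1%

79.1


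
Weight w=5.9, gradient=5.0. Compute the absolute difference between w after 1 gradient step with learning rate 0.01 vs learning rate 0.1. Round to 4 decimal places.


With lr=0.01: w_new = 5.9 - 0.01 * 5.0 = 5.85
With lr=0.1: w_new = 5.9 - 0.1 * 5.0 = 5.4
Absolute difference = |5.85 - 5.4|
= 0.4500

0.4500


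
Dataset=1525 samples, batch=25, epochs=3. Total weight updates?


Iterations per epoch = 1525 / 25 = 61
Total updates = iterations_per_epoch * epochs
= 61 * 3
= 183

183


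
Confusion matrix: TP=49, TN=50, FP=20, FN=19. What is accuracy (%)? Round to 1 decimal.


Accuracy = (TP + TN) / (TP + TN + FP + FN) * 100
= (49 + 50) / (49 + 50 + 20 + 19)
= 99 / 138
= 0.7174
= 71.7%

71.7


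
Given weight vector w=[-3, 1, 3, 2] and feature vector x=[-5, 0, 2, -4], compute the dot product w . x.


Element-wise products:
-3 * -5 = 15
1 * 0 = 0
3 * 2 = 6
2 * -4 = -8
Sum = 15 + 0 + 6 + -8
= 13

13


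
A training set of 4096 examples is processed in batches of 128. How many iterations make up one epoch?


Iterations per epoch = dataset_size / batch_size
= 4096 / 128
= 32

32


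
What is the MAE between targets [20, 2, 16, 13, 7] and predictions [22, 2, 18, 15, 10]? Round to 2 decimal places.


Absolute errors: [2, 0, 2, 2, 3]
Sum of absolute errors = 9
MAE = 9 / 5 = 1.80

1.80


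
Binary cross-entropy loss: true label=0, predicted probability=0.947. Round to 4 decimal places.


For y=0: Loss = -log(1-p)
= -log(1 - 0.947)
= -log(0.053)
= -(-2.9375)
= 2.9375

2.9375


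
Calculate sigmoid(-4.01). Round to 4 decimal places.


sigmoid(z) = 1 / (1 + exp(-z))
exp(-(-4.01)) = exp(4.01) = 55.1469
1 + 55.1469 = 56.1469
1 / 56.1469 = 0.0178

0.0178


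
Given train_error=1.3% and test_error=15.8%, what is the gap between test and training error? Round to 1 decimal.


Generalization gap = test_error - train_error
= 15.8 - 1.3
= 14.5%
A large gap suggests overfitting.

14.5


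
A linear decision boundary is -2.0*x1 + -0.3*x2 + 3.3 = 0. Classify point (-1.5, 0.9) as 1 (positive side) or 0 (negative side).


Compute -2.0 * -1.5 + -0.3 * 0.9 + 3.3
= 3.0 + -0.27 + 3.3
= 6.03
Since 6.03 >= 0, the point is on the positive side.

1


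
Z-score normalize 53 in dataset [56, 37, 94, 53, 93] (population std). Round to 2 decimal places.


Mean = (56 + 37 + 94 + 53 + 93) / 5 = 66.6
Variance = sum((x_i - mean)^2) / n = 524.24
Std = sqrt(524.24) = 22.8963
Z = (x - mean) / std
= (53 - 66.6) / 22.8963
= -13.6 / 22.8963
= -0.59

-0.59


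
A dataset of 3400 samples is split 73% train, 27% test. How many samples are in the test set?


Train samples = 3400 * 73% = 2482
Test samples = 3400 - 2482
= 918

918


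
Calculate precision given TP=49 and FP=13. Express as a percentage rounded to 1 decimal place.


Precision = TP / (TP + FP) * 100
= 49 / (49 + 13)
= 49 / 62
= 0.7903
= 79.0%

79.0


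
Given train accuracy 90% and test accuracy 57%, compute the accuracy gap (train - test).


Gap = train_accuracy - test_accuracy
= 90 - 57
= 33%
This large gap strongly indicates overfitting.

33


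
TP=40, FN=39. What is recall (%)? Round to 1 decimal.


Recall = TP / (TP + FN) * 100
= 40 / (40 + 39)
= 40 / 79
= 0.5063
= 50.6%

50.6


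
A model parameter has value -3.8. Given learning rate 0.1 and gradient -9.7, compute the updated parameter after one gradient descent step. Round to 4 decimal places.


w_new = w_old - lr * gradient
= -3.8 - 0.1 * -9.7
= -3.8 - (-0.97)
= -2.8300

-2.8300


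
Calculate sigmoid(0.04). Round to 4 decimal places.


sigmoid(z) = 1 / (1 + exp(-z))
exp(-(0.04)) = exp(-0.04) = 0.9608
1 + 0.9608 = 1.9608
1 / 1.9608 = 0.5100

0.5100


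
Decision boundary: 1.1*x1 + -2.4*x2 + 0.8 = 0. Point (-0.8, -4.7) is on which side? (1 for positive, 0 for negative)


Compute 1.1 * -0.8 + -2.4 * -4.7 + 0.8
= -0.88 + 11.28 + 0.8
= 11.2
Since 11.2 >= 0, the point is on the positive side.

1


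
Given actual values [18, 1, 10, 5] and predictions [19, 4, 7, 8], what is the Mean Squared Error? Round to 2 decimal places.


Differences: [-1, -3, 3, -3]
Squared errors: [1, 9, 9, 9]
Sum of squared errors = 28
MSE = 28 / 4 = 7.00

7.00


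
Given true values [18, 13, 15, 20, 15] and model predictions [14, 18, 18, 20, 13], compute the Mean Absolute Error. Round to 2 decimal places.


Absolute errors: [4, 5, 3, 0, 2]
Sum of absolute errors = 14
MAE = 14 / 5 = 2.80

2.80


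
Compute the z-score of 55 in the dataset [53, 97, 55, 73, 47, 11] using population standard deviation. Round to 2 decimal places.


Mean = (53 + 97 + 55 + 73 + 47 + 11) / 6 = 56.0
Variance = sum((x_i - mean)^2) / n = 681.0
Std = sqrt(681.0) = 26.096
Z = (x - mean) / std
= (55 - 56.0) / 26.096
= -1.0 / 26.096
= -0.04

-0.04


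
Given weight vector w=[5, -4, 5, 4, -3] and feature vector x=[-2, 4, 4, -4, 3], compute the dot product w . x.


Element-wise products:
5 * -2 = -10
-4 * 4 = -16
5 * 4 = 20
4 * -4 = -16
-3 * 3 = -9
Sum = -10 + -16 + 20 + -16 + -9
= -31

-31


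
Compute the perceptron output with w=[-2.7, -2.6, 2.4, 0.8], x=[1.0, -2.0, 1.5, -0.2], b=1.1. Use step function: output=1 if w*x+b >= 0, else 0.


z = w . x + b
= -2.7*1.0 + -2.6*-2.0 + 2.4*1.5 + 0.8*-0.2 + 1.1
= -2.7 + 5.2 + 3.6 + -0.16 + 1.1
= 5.94 + 1.1
= 7.04
Since z = 7.04 >= 0, output = 1

1


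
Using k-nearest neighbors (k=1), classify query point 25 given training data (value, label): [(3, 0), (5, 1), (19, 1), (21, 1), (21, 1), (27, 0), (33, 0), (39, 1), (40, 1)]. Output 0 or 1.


Distances from query 25:
Point 27 (class 0): distance = 2
K=1 nearest neighbors: classes = [0]
Votes for class 1: 0 / 1
Majority vote => class 0

0


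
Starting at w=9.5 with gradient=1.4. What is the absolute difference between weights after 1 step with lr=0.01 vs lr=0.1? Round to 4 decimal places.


With lr=0.01: w_new = 9.5 - 0.01 * 1.4 = 9.486
With lr=0.1: w_new = 9.5 - 0.1 * 1.4 = 9.36
Absolute difference = |9.486 - 9.36|
= 0.1260

0.1260


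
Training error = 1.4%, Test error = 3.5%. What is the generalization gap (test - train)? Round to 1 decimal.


Generalization gap = test_error - train_error
= 3.5 - 1.4
= 2.1%
A moderate gap.

2.1


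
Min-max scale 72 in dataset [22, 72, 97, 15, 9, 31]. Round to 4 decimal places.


Min = 9, Max = 97
Range = 97 - 9 = 88
Scaled = (x - min) / (max - min)
= (72 - 9) / 88
= 63 / 88
= 0.7159

0.7159


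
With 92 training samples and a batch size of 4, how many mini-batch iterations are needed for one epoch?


Iterations per epoch = dataset_size / batch_size
= 92 / 4
= 23

23


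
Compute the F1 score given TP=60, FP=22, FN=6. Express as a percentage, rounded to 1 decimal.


Precision = TP / (TP + FP) = 60 / 82 = 0.7317
Recall = TP / (TP + FN) = 60 / 66 = 0.9091
F1 = 2 * P * R / (P + R)
= 2 * 0.7317 * 0.9091 / (0.7317 + 0.9091)
= 1.3304 / 1.6408
= 0.8108
As percentage: 81.1%

81.1


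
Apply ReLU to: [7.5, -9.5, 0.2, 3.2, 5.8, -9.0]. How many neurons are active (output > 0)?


ReLU(x) = max(0, x) for each element:
ReLU(7.5) = 7.5
ReLU(-9.5) = 0
ReLU(0.2) = 0.2
ReLU(3.2) = 3.2
ReLU(5.8) = 5.8
ReLU(-9.0) = 0
Active neurons (>0): 4

4


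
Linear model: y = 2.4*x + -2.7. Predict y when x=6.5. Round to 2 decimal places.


y = 2.4 * 6.5 + (-2.7)
= 15.6 + (-2.7)
= 12.90

12.90


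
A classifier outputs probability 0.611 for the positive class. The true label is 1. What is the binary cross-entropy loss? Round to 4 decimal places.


For y=1: Loss = -log(p)
= -log(0.611)
= -(-0.4927)
= 0.4927

0.4927


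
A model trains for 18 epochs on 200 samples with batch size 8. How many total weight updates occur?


Iterations per epoch = 200 / 8 = 25
Total updates = iterations_per_epoch * epochs
= 25 * 18
= 450

450


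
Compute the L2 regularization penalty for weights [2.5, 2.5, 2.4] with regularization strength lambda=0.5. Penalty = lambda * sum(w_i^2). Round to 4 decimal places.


Squaring each weight:
2.5^2 = 6.25
2.5^2 = 6.25
2.4^2 = 5.76
Sum of squares = 18.26
Penalty = 0.5 * 18.26 = 9.1300

9.1300


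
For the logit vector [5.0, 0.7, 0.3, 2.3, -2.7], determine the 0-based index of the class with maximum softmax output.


Softmax is a monotonic transformation, so it preserves the argmax.
We need to find the index of the maximum logit.
Index 0: 5.0
Index 1: 0.7
Index 2: 0.3
Index 3: 2.3
Index 4: -2.7
Maximum logit = 5.0 at index 0

0


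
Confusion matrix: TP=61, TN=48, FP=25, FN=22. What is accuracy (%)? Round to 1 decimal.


Accuracy = (TP + TN) / (TP + TN + FP + FN) * 100
= (61 + 48) / (61 + 48 + 25 + 22)
= 109 / 156
= 0.6987
= 69.9%

69.9


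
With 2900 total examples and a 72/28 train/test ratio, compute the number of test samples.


Train samples = 2900 * 72% = 2088
Test samples = 2900 - 2088
= 812

812


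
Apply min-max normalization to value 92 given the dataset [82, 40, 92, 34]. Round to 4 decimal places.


Min = 34, Max = 92
Range = 92 - 34 = 58
Scaled = (x - min) / (max - min)
= (92 - 34) / 58
= 58 / 58
= 1.0000

1.0000


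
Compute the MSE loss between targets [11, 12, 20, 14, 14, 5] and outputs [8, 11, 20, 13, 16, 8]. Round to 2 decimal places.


Differences: [3, 1, 0, 1, -2, -3]
Squared errors: [9, 1, 0, 1, 4, 9]
Sum of squared errors = 24
MSE = 24 / 6 = 4.00

4.00


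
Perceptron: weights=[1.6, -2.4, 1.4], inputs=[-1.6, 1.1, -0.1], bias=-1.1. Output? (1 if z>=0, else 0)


z = w . x + b
= 1.6*-1.6 + -2.4*1.1 + 1.4*-0.1 + -1.1
= -2.56 + -2.64 + -0.14 + -1.1
= -5.34 + -1.1
= -6.44
Since z = -6.44 < 0, output = 0

0


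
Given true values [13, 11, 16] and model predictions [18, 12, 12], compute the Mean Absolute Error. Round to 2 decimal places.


Absolute errors: [5, 1, 4]
Sum of absolute errors = 10
MAE = 10 / 3 = 3.33

3.33


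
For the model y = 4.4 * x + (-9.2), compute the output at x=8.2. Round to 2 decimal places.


y = 4.4 * 8.2 + (-9.2)
= 36.08 + (-9.2)
= 26.88

26.88


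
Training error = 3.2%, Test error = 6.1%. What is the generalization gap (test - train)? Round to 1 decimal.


Generalization gap = test_error - train_error
= 6.1 - 3.2
= 2.9%
A moderate gap.

2.9


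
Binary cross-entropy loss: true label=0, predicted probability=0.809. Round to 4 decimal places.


For y=0: Loss = -log(1-p)
= -log(1 - 0.809)
= -log(0.191)
= -(-1.6555)
= 1.6555

1.6555


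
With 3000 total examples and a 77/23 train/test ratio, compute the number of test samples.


Train samples = 3000 * 77% = 2310
Test samples = 3000 - 2310
= 690

690


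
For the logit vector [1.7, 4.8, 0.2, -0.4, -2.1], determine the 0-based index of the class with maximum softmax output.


Softmax is a monotonic transformation, so it preserves the argmax.
We need to find the index of the maximum logit.
Index 0: 1.7
Index 1: 4.8
Index 2: 0.2
Index 3: -0.4
Index 4: -2.1
Maximum logit = 4.8 at index 1

1


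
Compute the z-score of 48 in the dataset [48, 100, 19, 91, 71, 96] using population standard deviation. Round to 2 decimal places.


Mean = (48 + 100 + 19 + 91 + 71 + 96) / 6 = 70.8333
Variance = sum((x_i - mean)^2) / n = 849.8056
Std = sqrt(849.8056) = 29.1514
Z = (x - mean) / std
= (48 - 70.8333) / 29.1514
= -22.8333 / 29.1514
= -0.78

-0.78


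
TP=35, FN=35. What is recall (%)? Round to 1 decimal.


Recall = TP / (TP + FN) * 100
= 35 / (35 + 35)
= 35 / 70
= 0.5
= 50.0%

50.0


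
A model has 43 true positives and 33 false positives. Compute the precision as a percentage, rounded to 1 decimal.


Precision = TP / (TP + FP) * 100
= 43 / (43 + 33)
= 43 / 76
= 0.5658
= 56.6%

56.6


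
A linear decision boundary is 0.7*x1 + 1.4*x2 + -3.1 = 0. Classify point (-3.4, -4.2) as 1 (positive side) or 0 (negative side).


Compute 0.7 * -3.4 + 1.4 * -4.2 + -3.1
= -2.38 + -5.88 + -3.1
= -11.36
Since -11.36 < 0, the point is on the negative side.

0


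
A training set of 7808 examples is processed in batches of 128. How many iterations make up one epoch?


Iterations per epoch = dataset_size / batch_size
= 7808 / 128
= 61

61


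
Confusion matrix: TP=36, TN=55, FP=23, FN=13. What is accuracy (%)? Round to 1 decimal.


Accuracy = (TP + TN) / (TP + TN + FP + FN) * 100
= (36 + 55) / (36 + 55 + 23 + 13)
= 91 / 127
= 0.7165
= 71.7%

71.7


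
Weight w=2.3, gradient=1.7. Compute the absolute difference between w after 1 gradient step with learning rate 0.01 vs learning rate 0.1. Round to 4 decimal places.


With lr=0.01: w_new = 2.3 - 0.01 * 1.7 = 2.283
With lr=0.1: w_new = 2.3 - 0.1 * 1.7 = 2.13
Absolute difference = |2.283 - 2.13|
= 0.1530

0.1530


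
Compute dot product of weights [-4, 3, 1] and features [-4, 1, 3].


Element-wise products:
-4 * -4 = 16
3 * 1 = 3
1 * 3 = 3
Sum = 16 + 3 + 3
= 22

22


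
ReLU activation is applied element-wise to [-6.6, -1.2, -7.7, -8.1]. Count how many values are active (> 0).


ReLU(x) = max(0, x) for each element:
ReLU(-6.6) = 0
ReLU(-1.2) = 0
ReLU(-7.7) = 0
ReLU(-8.1) = 0
Active neurons (>0): 0

0


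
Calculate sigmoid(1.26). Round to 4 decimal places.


sigmoid(z) = 1 / (1 + exp(-z))
exp(-(1.26)) = exp(-1.26) = 0.2837
1 + 0.2837 = 1.2837
1 / 1.2837 = 0.7790

0.7790


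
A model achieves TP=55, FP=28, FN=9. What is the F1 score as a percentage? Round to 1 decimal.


Precision = TP / (TP + FP) = 55 / 83 = 0.6627
Recall = TP / (TP + FN) = 55 / 64 = 0.8594
F1 = 2 * P * R / (P + R)
= 2 * 0.6627 * 0.8594 / (0.6627 + 0.8594)
= 1.1389 / 1.522
= 0.7483
As percentage: 74.8%

74.8


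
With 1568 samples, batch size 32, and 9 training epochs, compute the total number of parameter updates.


Iterations per epoch = 1568 / 32 = 49
Total updates = iterations_per_epoch * epochs
= 49 * 9
= 441

441


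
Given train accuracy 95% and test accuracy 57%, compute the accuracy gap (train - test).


Gap = train_accuracy - test_accuracy
= 95 - 57
= 38%
This large gap strongly indicates overfitting.

38


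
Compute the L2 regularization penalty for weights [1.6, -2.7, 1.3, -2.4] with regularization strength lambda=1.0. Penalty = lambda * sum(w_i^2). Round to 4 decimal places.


Squaring each weight:
1.6^2 = 2.56
(-2.7)^2 = 7.29
1.3^2 = 1.69
(-2.4)^2 = 5.76
Sum of squares = 17.3
Penalty = 1.0 * 17.3 = 17.3000

17.3000


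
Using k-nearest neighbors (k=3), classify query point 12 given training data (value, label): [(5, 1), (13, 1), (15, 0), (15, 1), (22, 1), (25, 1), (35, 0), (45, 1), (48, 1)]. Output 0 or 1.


Distances from query 12:
Point 13 (class 1): distance = 1
Point 15 (class 0): distance = 3
Point 15 (class 1): distance = 3
K=3 nearest neighbors: classes = [1, 0, 1]
Votes for class 1: 2 / 3
Majority vote => class 1

1


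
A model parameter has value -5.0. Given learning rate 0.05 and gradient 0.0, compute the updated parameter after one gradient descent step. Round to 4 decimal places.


w_new = w_old - lr * gradient
= -5.0 - 0.05 * 0.0
= -5.0 - (0.0)
= -5.0000

-5.0000


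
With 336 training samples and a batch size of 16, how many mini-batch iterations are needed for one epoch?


Iterations per epoch = dataset_size / batch_size
= 336 / 16
= 21

21


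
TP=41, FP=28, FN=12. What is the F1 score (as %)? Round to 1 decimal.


Precision = TP / (TP + FP) = 41 / 69 = 0.5942
Recall = TP / (TP + FN) = 41 / 53 = 0.7736
F1 = 2 * P * R / (P + R)
= 2 * 0.5942 * 0.7736 / (0.5942 + 0.7736)
= 0.9193 / 1.3678
= 0.6721
As percentage: 67.2%

67.2


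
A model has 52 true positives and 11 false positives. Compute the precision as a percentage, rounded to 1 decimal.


Precision = TP / (TP + FP) * 100
= 52 / (52 + 11)
= 52 / 63
= 0.8254
= 82.5%

82.5


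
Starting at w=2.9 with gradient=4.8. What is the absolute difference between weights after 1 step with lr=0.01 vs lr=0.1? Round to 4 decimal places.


With lr=0.01: w_new = 2.9 - 0.01 * 4.8 = 2.852
With lr=0.1: w_new = 2.9 - 0.1 * 4.8 = 2.42
Absolute difference = |2.852 - 2.42|
= 0.4320

0.4320


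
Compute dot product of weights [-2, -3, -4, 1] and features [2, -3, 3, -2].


Element-wise products:
-2 * 2 = -4
-3 * -3 = 9
-4 * 3 = -12
1 * -2 = -2
Sum = -4 + 9 + -12 + -2
= -9

-9


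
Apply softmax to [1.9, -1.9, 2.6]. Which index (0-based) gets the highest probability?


Softmax is a monotonic transformation, so it preserves the argmax.
We need to find the index of the maximum logit.
Index 0: 1.9
Index 1: -1.9
Index 2: 2.6
Maximum logit = 2.6 at index 2

2


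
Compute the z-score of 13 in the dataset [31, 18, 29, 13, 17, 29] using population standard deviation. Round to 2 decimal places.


Mean = (31 + 18 + 29 + 13 + 17 + 29) / 6 = 22.8333
Variance = sum((x_i - mean)^2) / n = 49.4722
Std = sqrt(49.4722) = 7.0336
Z = (x - mean) / std
= (13 - 22.8333) / 7.0336
= -9.8333 / 7.0336
= -1.40

-1.40


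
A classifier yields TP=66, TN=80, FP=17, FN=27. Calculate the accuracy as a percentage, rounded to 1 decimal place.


Accuracy = (TP + TN) / (TP + TN + FP + FN) * 100
= (66 + 80) / (66 + 80 + 17 + 27)
= 146 / 190
= 0.7684
= 76.8%

76.8


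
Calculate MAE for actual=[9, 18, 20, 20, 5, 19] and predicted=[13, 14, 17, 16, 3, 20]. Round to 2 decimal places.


Absolute errors: [4, 4, 3, 4, 2, 1]
Sum of absolute errors = 18
MAE = 18 / 6 = 3.00

3.00


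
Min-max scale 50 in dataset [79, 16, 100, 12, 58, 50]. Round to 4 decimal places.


Min = 12, Max = 100
Range = 100 - 12 = 88
Scaled = (x - min) / (max - min)
= (50 - 12) / 88
= 38 / 88
= 0.4318

0.4318


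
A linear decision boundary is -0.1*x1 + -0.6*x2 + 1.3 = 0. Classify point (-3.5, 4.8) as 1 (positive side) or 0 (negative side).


Compute -0.1 * -3.5 + -0.6 * 4.8 + 1.3
= 0.35 + -2.88 + 1.3
= -1.23
Since -1.23 < 0, the point is on the negative side.

0


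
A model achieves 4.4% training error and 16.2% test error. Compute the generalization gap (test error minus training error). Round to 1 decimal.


Generalization gap = test_error - train_error
= 16.2 - 4.4
= 11.8%
A large gap suggests overfitting.

11.8


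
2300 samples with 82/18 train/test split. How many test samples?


Train samples = 2300 * 82% = 1886
Test samples = 2300 - 1886
= 414

414


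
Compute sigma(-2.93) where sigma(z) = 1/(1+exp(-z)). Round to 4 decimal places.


sigmoid(z) = 1 / (1 + exp(-z))
exp(-(-2.93)) = exp(2.93) = 18.7276
1 + 18.7276 = 19.7276
1 / 19.7276 = 0.0507

0.0507


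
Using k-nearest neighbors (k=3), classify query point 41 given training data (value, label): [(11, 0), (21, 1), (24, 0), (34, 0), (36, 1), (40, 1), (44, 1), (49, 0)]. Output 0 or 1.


Distances from query 41:
Point 40 (class 1): distance = 1
Point 44 (class 1): distance = 3
Point 36 (class 1): distance = 5
K=3 nearest neighbors: classes = [1, 1, 1]
Votes for class 1: 3 / 3
Majority vote => class 1

1


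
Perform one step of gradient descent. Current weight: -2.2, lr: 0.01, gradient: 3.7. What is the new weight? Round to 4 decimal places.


w_new = w_old - lr * gradient
= -2.2 - 0.01 * 3.7
= -2.2 - (0.037)
= -2.2370

-2.2370


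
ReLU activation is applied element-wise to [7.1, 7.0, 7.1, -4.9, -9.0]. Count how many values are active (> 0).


ReLU(x) = max(0, x) for each element:
ReLU(7.1) = 7.1
ReLU(7.0) = 7.0
ReLU(7.1) = 7.1
ReLU(-4.9) = 0
ReLU(-9.0) = 0
Active neurons (>0): 3

3


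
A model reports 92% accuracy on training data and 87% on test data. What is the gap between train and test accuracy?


Gap = train_accuracy - test_accuracy
= 92 - 87
= 5%
This moderate gap may indicate mild overfitting.

5


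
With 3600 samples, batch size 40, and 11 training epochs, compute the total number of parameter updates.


Iterations per epoch = 3600 / 40 = 90
Total updates = iterations_per_epoch * epochs
= 90 * 11
= 990

990


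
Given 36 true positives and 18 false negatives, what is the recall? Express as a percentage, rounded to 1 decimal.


Recall = TP / (TP + FN) * 100
= 36 / (36 + 18)
= 36 / 54
= 0.6667
= 66.7%

66.7


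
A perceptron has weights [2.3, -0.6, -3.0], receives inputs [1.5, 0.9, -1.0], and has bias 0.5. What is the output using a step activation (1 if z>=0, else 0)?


z = w . x + b
= 2.3*1.5 + -0.6*0.9 + -3.0*-1.0 + 0.5
= 3.45 + -0.54 + 3.0 + 0.5
= 5.91 + 0.5
= 6.41
Since z = 6.41 >= 0, output = 1

1


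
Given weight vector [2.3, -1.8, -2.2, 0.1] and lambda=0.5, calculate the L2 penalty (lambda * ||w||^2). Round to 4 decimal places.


Squaring each weight:
2.3^2 = 5.29
(-1.8)^2 = 3.24
(-2.2)^2 = 4.84
0.1^2 = 0.01
Sum of squares = 13.38
Penalty = 0.5 * 13.38 = 6.6900

6.6900


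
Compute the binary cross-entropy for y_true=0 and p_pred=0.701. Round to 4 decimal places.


For y=0: Loss = -log(1-p)
= -log(1 - 0.701)
= -log(0.299)
= -(-1.2073)
= 1.2073

1.2073


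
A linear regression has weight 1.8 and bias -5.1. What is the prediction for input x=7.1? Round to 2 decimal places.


y = 1.8 * 7.1 + (-5.1)
= 12.78 + (-5.1)
= 7.68

7.68


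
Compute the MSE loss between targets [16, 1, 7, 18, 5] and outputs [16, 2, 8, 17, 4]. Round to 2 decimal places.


Differences: [0, -1, -1, 1, 1]
Squared errors: [0, 1, 1, 1, 1]
Sum of squared errors = 4
MSE = 4 / 5 = 0.80

0.80


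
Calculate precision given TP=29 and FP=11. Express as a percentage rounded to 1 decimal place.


Precision = TP / (TP + FP) * 100
= 29 / (29 + 11)
= 29 / 40
= 0.725
= 72.5%

72.5


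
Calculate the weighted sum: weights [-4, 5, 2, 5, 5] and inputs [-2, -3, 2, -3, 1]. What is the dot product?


Element-wise products:
-4 * -2 = 8
5 * -3 = -15
2 * 2 = 4
5 * -3 = -15
5 * 1 = 5
Sum = 8 + -15 + 4 + -15 + 5
= -13

-13
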